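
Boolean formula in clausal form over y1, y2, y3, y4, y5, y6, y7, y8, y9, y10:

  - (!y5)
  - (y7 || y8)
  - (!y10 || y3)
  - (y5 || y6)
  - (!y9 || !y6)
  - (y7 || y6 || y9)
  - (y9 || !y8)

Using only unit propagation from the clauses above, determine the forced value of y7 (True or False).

True

Unit clause (!y5) sets y5 = False.
From (y6 || y5) and y5 = False: y6 = True.
(!y6 || !y9) with y6 = True leaves only !y9, so y9 = False.
From (y9 || !y8) and y9 = False: y8 = False.
(y7 || y8) with y8 = False leaves only y7, so y7 = True.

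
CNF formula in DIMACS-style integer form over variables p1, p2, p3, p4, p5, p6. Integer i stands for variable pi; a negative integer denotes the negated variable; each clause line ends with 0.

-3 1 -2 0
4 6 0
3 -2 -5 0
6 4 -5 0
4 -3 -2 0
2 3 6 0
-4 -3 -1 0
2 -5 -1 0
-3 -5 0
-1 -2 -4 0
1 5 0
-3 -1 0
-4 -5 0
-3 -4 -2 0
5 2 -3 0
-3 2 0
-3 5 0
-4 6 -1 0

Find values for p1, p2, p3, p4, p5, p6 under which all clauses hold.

p1=F, p2=F, p3=F, p4=F, p5=T, p6=T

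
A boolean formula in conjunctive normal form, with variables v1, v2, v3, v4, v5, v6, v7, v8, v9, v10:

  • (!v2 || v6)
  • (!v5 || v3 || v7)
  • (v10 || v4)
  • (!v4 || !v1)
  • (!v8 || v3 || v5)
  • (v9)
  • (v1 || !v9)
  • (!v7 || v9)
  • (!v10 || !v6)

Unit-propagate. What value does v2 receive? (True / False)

(v9) stands alone — v9 = True.
From (v1 || !v9) and v9 = True: v1 = True.
(!v4 || !v1) with v1 = True leaves only !v4, so v4 = False.
(v4 || v10): since v4 = False, the clause reduces to (v10). v10 = True.
(!v6 || !v10): since v10 = True, the clause reduces to (!v6). v6 = False.
In (!v2 || v6), v6 is now false; !v2 must hold, so v2 = False.

False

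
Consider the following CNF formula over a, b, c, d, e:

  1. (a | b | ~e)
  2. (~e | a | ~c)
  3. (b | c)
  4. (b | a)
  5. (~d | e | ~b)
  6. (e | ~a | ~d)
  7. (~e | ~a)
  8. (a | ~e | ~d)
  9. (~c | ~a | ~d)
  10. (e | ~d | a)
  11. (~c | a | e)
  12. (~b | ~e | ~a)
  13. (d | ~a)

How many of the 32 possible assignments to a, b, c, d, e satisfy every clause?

The models are:
  a=F b=T c=F d=F e=F
  a=F b=T c=F d=F e=T
Count: 2.

2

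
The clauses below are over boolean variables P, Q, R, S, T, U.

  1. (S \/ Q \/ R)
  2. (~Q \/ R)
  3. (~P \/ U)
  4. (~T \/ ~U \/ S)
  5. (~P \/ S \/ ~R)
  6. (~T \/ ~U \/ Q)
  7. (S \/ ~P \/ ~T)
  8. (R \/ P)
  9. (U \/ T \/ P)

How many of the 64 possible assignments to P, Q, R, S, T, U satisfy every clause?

13

Split on P, then R.
  P=1, R=1: remaining (Q,S,T,U) ∈ {(0,1,0,1); (1,1,0,1); (1,1,1,1)} — 3.
  P=1, R=0: remaining (Q,S,T,U) ∈ {(0,1,0,1)} — 1.
  P=0, R=1: 9 of the 16 assignments to (Q,S,T,U) work.
  P=0, R=0: a clause becomes empty — 0.
Total: 3 + 1 + 9 + 0 = 13.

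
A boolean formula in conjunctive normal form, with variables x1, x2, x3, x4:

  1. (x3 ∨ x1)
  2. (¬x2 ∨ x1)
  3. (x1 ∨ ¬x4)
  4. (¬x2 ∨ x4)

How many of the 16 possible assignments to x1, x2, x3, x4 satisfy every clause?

The models are:
  x1=0 x2=0 x3=1 x4=0
  x1=1 x2=0 x3=0 x4=0
  x1=1 x2=0 x3=0 x4=1
  x1=1 x2=0 x3=1 x4=0
  x1=1 x2=0 x3=1 x4=1
  x1=1 x2=1 x3=0 x4=1
  x1=1 x2=1 x3=1 x4=1
Count: 7.

7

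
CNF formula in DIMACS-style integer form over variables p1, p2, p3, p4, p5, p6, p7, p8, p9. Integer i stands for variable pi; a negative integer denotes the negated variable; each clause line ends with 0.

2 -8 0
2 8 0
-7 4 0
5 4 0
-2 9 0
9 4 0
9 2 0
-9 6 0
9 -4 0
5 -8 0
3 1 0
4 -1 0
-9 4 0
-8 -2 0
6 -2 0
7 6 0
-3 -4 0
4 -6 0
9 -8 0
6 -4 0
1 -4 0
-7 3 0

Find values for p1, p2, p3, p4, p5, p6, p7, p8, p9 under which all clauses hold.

Branch on p1: take p1 = True.
  then p4 is forced to True.
  then p9 is forced to True.
  then p6 is forced to True.
  then p3 is forced to False.
  then p7 is forced to False.
Try p2 = True.
  then p8 is forced to False.
p5 is now unconstrained; take p5 = False.

p1 = 1, p2 = 1, p3 = 0, p4 = 1, p5 = 0, p6 = 1, p7 = 0, p8 = 0, p9 = 1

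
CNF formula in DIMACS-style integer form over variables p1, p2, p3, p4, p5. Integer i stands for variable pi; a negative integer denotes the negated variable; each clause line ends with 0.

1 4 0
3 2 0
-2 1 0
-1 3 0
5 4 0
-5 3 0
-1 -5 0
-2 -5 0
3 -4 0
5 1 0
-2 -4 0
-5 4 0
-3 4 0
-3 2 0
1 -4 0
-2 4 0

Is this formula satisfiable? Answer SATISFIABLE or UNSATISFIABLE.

p4 = True:
  propagation gives p3=True, p2=False; an empty clause results — contradiction.
p4 = False:
  propagation gives p1=True, p3=True; an empty clause results — contradiction.
Every branch closes, so no satisfying assignment exists.

UNSATISFIABLE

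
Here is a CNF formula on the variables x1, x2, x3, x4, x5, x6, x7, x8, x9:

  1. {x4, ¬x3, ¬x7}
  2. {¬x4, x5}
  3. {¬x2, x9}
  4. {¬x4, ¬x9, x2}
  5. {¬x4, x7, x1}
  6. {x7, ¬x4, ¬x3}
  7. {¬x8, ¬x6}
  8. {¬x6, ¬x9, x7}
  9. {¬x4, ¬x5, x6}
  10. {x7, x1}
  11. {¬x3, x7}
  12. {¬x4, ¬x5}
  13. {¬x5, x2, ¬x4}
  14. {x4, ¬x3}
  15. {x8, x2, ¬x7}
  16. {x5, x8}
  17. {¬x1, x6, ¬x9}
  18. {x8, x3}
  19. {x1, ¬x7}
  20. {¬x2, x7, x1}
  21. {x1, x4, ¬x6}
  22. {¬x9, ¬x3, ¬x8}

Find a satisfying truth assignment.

x1=True, x2=False, x3=False, x4=False, x5=False, x6=False, x7=False, x8=True, x9=False

Check each clause:
  1. {x4, ¬x3, ¬x7} — ¬x7 is true.
  2. {x5, ¬x4} — ¬x4 is true.
  3. {x9, ¬x2} — ¬x2 is true.
  4. {¬x9, x2, ¬x4} — ¬x4 is true.
  5. {x1, x7, ¬x4} — x1 is true.
  6. {¬x3, x7, ¬x4} — ¬x4 is true.
  7. {¬x6, ¬x8} — ¬x6 is true.
  8. {x7, ¬x9, ¬x6} — ¬x6 is true.
  9. {x6, ¬x5, ¬x4} — ¬x5 is true.
  10. {x7, x1} — x1 is true.
  11. {¬x3, x7} — ¬x3 is true.
  12. {¬x4, ¬x5} — ¬x5 is true.
  13. {¬x5, x2, ¬x4} — ¬x5 is true.
  14. {x4, ¬x3} — ¬x3 is true.
  15. {¬x7, x2, x8} — x8 is true.
  16. {x5, x8} — x8 is true.
  17. {¬x9, ¬x1, x6} — ¬x9 is true.
  18. {x8, x3} — x8 is true.
  19. {¬x7, x1} — x1 is true.
  20. {x1, ¬x2, x7} — x1 is true.
  21. {x4, x1, ¬x6} — x1 is true.
  22. {¬x8, ¬x3, ¬x9} — ¬x3 is true.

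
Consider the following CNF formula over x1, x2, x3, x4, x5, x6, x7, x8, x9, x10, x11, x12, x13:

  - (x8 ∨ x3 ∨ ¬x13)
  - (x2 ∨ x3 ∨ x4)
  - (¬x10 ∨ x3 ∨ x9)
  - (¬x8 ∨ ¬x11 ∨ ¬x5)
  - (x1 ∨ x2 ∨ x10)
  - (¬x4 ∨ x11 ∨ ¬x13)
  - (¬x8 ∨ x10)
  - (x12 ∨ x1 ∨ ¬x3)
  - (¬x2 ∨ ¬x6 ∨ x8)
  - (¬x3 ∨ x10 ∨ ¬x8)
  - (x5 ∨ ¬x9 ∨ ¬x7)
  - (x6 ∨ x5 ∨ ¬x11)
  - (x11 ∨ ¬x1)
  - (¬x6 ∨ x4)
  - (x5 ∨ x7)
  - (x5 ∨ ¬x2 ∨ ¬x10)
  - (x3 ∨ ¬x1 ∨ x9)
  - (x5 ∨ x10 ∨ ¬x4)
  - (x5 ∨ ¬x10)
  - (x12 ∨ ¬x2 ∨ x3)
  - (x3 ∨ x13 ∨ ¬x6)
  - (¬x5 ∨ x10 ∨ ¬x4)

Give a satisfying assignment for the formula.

x1 = True, x2 = True, x3 = True, x4 = False, x5 = True, x6 = False, x7 = False, x8 = False, x9 = False, x10 = False, x11 = True, x12 = True, x13 = False

Pure literal: x12 appears only positively; assign x12 = True.
Try x1 = True.
  then x11 is forced to True.
For the remaining variables, x2 = True, x3 = True, x4 = False, x5 = True, x6 = False, x7 = False, x8 = False, x9 = False, x10 = False, x13 = False works.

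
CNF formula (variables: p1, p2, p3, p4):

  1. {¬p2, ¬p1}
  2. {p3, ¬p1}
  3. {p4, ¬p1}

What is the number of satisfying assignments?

Case analysis on p1 and p2:
  p1=1, p2=1: a clause becomes empty — 0.
  p1=1, p2=0: remaining (p3,p4) ∈ {(1,1)} — 1.
  p1=0, p2=1: remaining (p3,p4) ∈ {(0,0); (0,1); (1,0); (1,1)} — 4.
  p1=0, p2=0: remaining (p3,p4) ∈ {(0,0); (0,1); (1,0); (1,1)} — 4.
Total: 0 + 1 + 4 + 4 = 9.

9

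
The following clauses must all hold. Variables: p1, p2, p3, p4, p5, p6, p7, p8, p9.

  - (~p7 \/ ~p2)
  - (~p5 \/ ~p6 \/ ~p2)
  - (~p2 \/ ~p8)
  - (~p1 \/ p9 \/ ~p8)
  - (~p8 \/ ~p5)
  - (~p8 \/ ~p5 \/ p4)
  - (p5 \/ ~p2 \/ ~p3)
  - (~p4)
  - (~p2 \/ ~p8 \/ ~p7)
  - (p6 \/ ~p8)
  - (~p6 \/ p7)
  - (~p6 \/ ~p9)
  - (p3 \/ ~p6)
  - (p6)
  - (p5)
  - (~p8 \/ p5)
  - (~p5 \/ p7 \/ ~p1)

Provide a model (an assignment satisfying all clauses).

p1=True, p2=False, p3=True, p4=False, p5=True, p6=True, p7=True, p8=False, p9=False

(~p4) is a unit clause, so p4 = False.
The clause (p6) is unit: p6 must be True.
Unit propagation: (p7) forces p7 = True.
(~p2) is a unit clause, so p2 = False.
Unit propagation: (~p9) forces p9 = False.
Unit propagation: (p3) forces p3 = True.
Unit propagation: (p5) forces p5 = True.
Unit propagation: (~p8) forces p8 = False.
p1 is now unconstrained; take p1 = True.
Check each clause:
  1. (~p2 \/ ~p7) — ~p2 is true.
  2. (~p2 \/ ~p6 \/ ~p5) — ~p2 is true.
  3. (~p2 \/ ~p8) — ~p8 is true.
  4. (p9 \/ ~p8 \/ ~p1) — ~p8 is true.
  5. (~p5 \/ ~p8) — ~p8 is true.
  6. (~p8 \/ p4 \/ ~p5) — ~p8 is true.
  7. (p5 \/ ~p3 \/ ~p2) — p5 is true.
  8. (~p4) — ~p4 is true.
  9. (~p2 \/ ~p8 \/ ~p7) — ~p8 is true.
  10. (p6 \/ ~p8) — ~p8 is true.
  11. (~p6 \/ p7) — p7 is true.
  12. (~p6 \/ ~p9) — ~p9 is true.
  13. (p3 \/ ~p6) — p3 is true.
  14. (p6) — p6 is true.
  15. (p5) — p5 is true.
  16. (p5 \/ ~p8) — ~p8 is true.
  17. (p7 \/ ~p5 \/ ~p1) — p7 is true.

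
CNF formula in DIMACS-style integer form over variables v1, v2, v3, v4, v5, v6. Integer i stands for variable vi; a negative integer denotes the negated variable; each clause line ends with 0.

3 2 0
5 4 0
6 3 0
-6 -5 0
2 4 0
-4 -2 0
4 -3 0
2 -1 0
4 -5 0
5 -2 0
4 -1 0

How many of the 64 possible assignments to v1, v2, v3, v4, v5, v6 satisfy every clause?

3

Satisfying assignments:
  v1=0 v2=0 v3=1 v4=1 v5=0 v6=0
  v1=0 v2=0 v3=1 v4=1 v5=0 v6=1
  v1=0 v2=0 v3=1 v4=1 v5=1 v6=0
That's 3 in total.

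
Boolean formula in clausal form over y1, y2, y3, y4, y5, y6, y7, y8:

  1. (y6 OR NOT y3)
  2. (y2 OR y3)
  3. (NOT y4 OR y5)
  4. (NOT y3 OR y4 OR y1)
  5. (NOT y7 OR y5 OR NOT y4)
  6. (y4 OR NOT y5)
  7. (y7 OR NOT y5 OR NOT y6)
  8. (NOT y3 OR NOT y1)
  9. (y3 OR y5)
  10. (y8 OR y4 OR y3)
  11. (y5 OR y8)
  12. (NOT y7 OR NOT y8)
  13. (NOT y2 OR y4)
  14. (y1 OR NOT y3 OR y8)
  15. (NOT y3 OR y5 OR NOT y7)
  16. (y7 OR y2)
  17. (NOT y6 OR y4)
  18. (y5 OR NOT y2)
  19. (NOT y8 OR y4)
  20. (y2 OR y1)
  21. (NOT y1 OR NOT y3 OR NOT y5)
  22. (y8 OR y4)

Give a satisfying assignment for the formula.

Set y1 = False and propagate.
  then y2 is forced to True.
  then y4 is forced to True.
  then y5 is forced to True.
Branch on y3: take y3 = False.
Set y6 = False and propagate.
The remaining clauses are satisfied by y7 = False, y8 = False.

y1=False  y2=True  y3=False  y4=True  y5=True  y6=False  y7=False  y8=False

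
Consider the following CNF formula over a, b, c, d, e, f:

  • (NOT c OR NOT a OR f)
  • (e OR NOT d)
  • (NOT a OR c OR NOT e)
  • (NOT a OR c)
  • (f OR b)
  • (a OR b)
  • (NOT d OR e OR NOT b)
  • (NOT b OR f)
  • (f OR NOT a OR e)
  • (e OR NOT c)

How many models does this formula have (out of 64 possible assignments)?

Case analysis on a and e:
  a=1, e=1: remaining (b,c,d,f) ∈ {(0,1,0,1); (0,1,1,1); (1,1,0,1); (1,1,1,1)} — 4.
  a=1, e=0: a clause becomes empty — 0.
  a=0, e=1: remaining (b,c,d,f) ∈ {(1,0,0,1); (1,0,1,1); (1,1,0,1); (1,1,1,1)} — 4.
  a=0, e=0: remaining (b,c,d,f) ∈ {(1,0,0,1)} — 1.
Total: 4 + 0 + 4 + 1 = 9.

9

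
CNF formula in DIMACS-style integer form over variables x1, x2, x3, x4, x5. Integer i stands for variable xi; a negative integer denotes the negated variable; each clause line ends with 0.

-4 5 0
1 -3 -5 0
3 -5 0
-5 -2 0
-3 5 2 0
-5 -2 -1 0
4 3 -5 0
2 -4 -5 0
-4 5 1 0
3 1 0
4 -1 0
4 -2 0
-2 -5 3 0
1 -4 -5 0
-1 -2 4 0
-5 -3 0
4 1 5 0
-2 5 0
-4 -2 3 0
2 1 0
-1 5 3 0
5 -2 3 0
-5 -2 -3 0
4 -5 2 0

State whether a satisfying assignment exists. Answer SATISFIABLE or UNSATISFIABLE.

UNSATISFIABLE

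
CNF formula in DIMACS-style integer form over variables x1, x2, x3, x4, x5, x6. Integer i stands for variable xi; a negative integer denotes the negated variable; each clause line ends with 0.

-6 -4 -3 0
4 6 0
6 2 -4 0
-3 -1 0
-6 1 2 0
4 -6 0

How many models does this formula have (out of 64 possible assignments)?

Split on x6, then x4.
  x6=T, x4=T: x5 free; 3 ways for (x1,x2,x3) × 2^1 = 6.
  x6=T, x4=F: a clause becomes empty — 0.
  x6=F, x4=T: x5 free; 3 ways for (x1,x2,x3) × 2^1 = 6.
  x6=F, x4=F: a clause becomes empty — 0.
Total: 6 + 0 + 6 + 0 = 12.

12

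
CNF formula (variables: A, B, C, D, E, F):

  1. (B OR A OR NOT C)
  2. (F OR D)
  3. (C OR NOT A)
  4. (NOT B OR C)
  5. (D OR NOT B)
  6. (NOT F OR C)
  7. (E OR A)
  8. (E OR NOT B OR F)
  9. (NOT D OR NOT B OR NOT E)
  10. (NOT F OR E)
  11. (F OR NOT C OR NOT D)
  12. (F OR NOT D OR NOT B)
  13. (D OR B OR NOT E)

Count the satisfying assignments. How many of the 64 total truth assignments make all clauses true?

2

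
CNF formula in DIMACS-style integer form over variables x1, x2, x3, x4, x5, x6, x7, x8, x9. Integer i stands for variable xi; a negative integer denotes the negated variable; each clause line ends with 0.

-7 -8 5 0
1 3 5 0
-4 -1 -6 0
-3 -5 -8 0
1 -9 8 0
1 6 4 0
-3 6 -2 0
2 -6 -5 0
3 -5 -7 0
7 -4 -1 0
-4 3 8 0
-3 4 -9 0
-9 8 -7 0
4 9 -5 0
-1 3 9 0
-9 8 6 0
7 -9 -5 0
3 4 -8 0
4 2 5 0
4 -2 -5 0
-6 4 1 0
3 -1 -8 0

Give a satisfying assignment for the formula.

x1=False  x2=True  x3=False  x4=True  x5=True  x6=True  x7=False  x8=True  x9=False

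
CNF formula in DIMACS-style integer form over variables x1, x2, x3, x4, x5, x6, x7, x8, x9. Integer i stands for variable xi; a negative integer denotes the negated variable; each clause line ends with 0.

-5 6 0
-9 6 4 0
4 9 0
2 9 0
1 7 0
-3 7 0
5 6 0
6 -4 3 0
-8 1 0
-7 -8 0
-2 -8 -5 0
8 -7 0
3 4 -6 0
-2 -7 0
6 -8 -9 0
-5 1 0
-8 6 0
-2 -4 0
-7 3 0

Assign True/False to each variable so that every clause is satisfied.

x1=T, x2=F, x3=F, x4=T, x5=T, x6=T, x7=F, x8=T, x9=T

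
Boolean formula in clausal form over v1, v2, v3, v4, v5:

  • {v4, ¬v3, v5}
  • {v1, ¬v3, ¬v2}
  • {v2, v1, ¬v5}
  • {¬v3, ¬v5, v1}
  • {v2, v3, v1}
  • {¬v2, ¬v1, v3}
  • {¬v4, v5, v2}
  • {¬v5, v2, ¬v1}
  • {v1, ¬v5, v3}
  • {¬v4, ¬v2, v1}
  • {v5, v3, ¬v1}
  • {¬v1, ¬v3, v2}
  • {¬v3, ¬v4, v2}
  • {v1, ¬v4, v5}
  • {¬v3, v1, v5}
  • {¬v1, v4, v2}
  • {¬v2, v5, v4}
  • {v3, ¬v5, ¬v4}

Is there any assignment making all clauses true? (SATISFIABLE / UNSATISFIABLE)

Try v1 = True.
Branch on v2: take v2 = True.
  then v3 is forced to True.
The remaining clauses are satisfied by v4 = False, v5 = True.
Every clause has at least one true literal under this assignment.
So v1=T, v2=T, v3=T, v4=F, v5=T is a satisfying assignment.

SATISFIABLE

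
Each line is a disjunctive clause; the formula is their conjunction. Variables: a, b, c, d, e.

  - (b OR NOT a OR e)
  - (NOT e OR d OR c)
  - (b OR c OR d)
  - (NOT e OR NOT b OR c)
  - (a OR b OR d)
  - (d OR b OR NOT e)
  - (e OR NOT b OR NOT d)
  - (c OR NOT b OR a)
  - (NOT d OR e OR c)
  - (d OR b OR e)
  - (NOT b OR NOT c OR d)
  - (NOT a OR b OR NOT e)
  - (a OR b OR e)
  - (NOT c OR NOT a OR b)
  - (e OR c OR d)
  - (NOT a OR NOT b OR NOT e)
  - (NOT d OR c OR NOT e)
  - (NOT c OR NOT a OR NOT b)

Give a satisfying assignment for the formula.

Branch on a: take a = False.
Branch on b: take b = False.
  then d is forced to True.
  then e is forced to True.
  then c is forced to True.
Every clause has at least one true literal under this assignment.

a = F, b = F, c = T, d = T, e = T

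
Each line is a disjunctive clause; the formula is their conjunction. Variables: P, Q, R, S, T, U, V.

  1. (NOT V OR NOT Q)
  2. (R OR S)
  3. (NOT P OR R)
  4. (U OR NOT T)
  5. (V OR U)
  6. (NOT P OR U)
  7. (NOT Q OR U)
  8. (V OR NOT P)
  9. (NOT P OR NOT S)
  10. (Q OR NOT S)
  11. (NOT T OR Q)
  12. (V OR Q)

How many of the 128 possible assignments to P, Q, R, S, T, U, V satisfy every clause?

Case analysis on Q and P:
  Q=T, P=T: a clause becomes empty — 0.
  Q=T, P=F: T free; 3 ways for (R,S,U,V) × 2^1 = 6.
  Q=F, P=T: remaining (R,S,T,U,V) ∈ {(T,F,F,T,T)} — 1.
  Q=F, P=F: remaining (R,S,T,U,V) ∈ {(T,F,F,F,T); (T,F,F,T,T)} — 2.
Total: 0 + 6 + 1 + 2 = 9.

9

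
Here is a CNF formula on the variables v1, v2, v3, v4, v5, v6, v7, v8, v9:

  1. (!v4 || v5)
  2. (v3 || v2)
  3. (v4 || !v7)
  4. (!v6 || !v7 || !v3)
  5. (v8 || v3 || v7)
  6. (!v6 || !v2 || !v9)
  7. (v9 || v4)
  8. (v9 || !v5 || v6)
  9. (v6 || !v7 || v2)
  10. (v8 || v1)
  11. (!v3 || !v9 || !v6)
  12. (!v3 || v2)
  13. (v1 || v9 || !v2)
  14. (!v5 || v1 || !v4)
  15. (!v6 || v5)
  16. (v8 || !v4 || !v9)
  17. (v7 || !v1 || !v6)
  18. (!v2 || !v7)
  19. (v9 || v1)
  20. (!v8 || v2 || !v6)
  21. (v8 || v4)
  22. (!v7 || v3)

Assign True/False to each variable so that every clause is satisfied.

v1=1, v2=1, v3=1, v4=0, v5=0, v6=0, v7=0, v8=1, v9=1

Set v1 = True and propagate.
For the remaining variables, v2 = True, v3 = True, v4 = False, v5 = False, v6 = False, v7 = False, v8 = True, v9 = True works.
Every clause has at least one true literal under this assignment.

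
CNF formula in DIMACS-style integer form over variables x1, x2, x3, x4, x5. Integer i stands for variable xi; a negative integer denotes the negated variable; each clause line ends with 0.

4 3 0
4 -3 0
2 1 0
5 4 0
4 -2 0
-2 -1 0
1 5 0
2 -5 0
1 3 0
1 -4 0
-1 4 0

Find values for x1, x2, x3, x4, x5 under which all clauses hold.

x1=1, x2=0, x3=1, x4=1, x5=0

Check each clause:
  1. (x4 || x3) — x3 is true.
  2. (!x3 || x4) — x4 is true.
  3. (x2 || x1) — x1 is true.
  4. (x4 || x5) — x4 is true.
  5. (!x2 || x4) — x4 is true.
  6. (!x2 || !x1) — !x2 is true.
  7. (x5 || x1) — x1 is true.
  8. (!x5 || x2) — !x5 is true.
  9. (x1 || x3) — x1 is true.
  10. (x1 || !x4) — x1 is true.
  11. (x4 || !x1) — x4 is true.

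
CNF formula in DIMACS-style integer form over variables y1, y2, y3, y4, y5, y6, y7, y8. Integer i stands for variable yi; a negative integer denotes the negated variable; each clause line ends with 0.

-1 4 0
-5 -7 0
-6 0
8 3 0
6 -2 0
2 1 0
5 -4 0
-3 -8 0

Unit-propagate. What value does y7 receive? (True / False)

False

(~y6) is a unit clause: y6 = False.
In (~y2 | y6), y6 is now false; ~y2 must hold, so y2 = False.
(y1 | y2) with y2 = False leaves only y1, so y1 = True.
(y4 | ~y1) with y1 = True leaves only y4, so y4 = True.
(~y4 | y5) with y4 = True leaves only y5, so y5 = True.
(~y7 | ~y5) with y5 = True leaves only ~y7, so y7 = False.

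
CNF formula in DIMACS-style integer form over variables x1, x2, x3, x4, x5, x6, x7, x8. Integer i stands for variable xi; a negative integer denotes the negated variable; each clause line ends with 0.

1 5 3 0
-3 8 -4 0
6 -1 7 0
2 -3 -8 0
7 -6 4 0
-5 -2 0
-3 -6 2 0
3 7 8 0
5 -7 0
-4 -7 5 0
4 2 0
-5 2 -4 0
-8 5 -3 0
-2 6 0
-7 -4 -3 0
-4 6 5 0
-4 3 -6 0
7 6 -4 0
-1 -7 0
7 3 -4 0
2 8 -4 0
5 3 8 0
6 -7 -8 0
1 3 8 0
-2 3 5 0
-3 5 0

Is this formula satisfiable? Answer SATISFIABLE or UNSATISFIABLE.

x3 = True:
  propagation gives x5=True, x2=False, x8=False, x4=False; an empty clause results — contradiction.
x3 = False:
  x4 = True:
    propagation gives x6=False, x2=False, x5=False; an empty clause results — contradiction.
  x4 = False:
    propagation gives x2=True, x5=False; an empty clause results — contradiction.
Every branch closes, so no satisfying assignment exists.

UNSATISFIABLE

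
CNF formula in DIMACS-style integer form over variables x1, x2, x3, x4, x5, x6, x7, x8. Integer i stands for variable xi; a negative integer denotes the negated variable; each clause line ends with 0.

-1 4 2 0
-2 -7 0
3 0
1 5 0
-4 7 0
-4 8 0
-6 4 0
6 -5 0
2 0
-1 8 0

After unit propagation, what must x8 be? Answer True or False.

Unit clause (x3) sets x3 = True.
(x2) stands alone — x2 = True.
From (~x2 | ~x7) and x2 = True: x7 = False.
(x7 | ~x4) with x7 = False leaves only ~x4, so x4 = False.
(~x6 | x4): since x4 = False, the clause reduces to (~x6). x6 = False.
From (x6 | ~x5) and x6 = False: x5 = False.
In (x5 | x1), x5 is now false; x1 must hold, so x1 = True.
In (~x1 | x8), ~x1 is now false; x8 must hold, so x8 = True.

True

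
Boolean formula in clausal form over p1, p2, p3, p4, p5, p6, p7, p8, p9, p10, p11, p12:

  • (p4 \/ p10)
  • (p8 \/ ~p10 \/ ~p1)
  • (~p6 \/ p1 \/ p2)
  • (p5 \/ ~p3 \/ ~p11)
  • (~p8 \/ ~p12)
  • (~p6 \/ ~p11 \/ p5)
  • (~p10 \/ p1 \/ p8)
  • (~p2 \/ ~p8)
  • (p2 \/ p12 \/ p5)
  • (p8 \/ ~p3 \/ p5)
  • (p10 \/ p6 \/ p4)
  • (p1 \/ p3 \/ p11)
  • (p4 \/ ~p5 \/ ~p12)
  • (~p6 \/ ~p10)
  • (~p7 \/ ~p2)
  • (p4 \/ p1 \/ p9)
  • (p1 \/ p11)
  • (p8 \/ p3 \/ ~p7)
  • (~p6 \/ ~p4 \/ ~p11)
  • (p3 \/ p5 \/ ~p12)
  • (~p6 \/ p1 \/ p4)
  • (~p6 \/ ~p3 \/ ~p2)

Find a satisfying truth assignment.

p1=1, p2=0, p3=1, p4=1, p5=1, p6=0, p7=1, p8=1, p9=1, p10=0, p11=1, p12=0

Pure literal: p9 appears only positively; assign p9 = True.
Set p1 = True and propagate.
Set p2 = False and propagate.
The remaining clauses are satisfied by p3 = True, p4 = True, p5 = True, p6 = False, p7 = True, p8 = True, p10 = False, p11 = True, p12 = False.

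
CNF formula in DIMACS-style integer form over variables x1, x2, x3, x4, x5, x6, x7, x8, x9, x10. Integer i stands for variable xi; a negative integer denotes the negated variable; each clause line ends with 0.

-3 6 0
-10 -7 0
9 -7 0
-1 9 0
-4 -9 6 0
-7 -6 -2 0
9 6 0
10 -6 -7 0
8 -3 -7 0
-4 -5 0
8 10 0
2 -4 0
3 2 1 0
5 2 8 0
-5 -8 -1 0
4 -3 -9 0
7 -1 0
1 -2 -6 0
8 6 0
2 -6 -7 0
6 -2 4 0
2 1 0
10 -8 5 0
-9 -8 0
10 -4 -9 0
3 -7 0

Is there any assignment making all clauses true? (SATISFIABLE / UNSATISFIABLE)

UNSATISFIABLE

x6 = True:
  x7 = True:
    propagation gives x10=False; an empty clause results — contradiction.
  x7 = False:
    propagation gives x1=False, x2=False; an empty clause results — contradiction.
x6 = False:
  propagation gives x3=False, x9=True, x4=False, x8=True; an empty clause results — contradiction.
Every branch closes, so no satisfying assignment exists.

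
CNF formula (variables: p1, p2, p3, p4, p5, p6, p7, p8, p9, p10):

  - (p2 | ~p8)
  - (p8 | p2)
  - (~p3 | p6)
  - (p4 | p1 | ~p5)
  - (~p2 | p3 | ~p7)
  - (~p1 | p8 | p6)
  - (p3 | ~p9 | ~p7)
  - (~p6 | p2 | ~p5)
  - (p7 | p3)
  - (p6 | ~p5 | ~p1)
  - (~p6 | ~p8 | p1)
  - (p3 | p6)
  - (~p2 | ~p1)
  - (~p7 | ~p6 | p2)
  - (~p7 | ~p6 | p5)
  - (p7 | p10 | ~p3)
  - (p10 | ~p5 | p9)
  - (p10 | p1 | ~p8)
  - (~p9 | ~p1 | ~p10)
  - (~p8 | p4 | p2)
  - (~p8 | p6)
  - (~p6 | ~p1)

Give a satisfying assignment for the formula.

p1=False, p2=True, p3=True, p4=True, p5=True, p6=True, p7=True, p8=False, p9=True, p10=False

Check each clause:
  1. (p2 | ~p8) — ~p8 is true.
  2. (p2 | p8) — p2 is true.
  3. (p6 | ~p3) — p6 is true.
  4. (~p5 | p1 | p4) — p4 is true.
  5. (~p2 | ~p7 | p3) — p3 is true.
  6. (~p1 | p8 | p6) — p6 is true.
  7. (p3 | ~p9 | ~p7) — p3 is true.
  8. (~p5 | p2 | ~p6) — p2 is true.
  9. (p3 | p7) — p3 is true.
  10. (~p5 | p6 | ~p1) — p6 is true.
  11. (p1 | ~p6 | ~p8) — ~p8 is true.
  12. (p6 | p3) — p3 is true.
  13. (~p2 | ~p1) — ~p1 is true.
  14. (~p6 | p2 | ~p7) — p2 is true.
  15. (~p6 | p5 | ~p7) — p5 is true.
  16. (p10 | ~p3 | p7) — p7 is true.
  17. (p9 | ~p5 | p10) — p9 is true.
  18. (p1 | ~p8 | p10) — ~p8 is true.
  19. (~p1 | ~p10 | ~p9) — ~p10 is true.
  20. (p4 | ~p8 | p2) — ~p8 is true.
  21. (p6 | ~p8) — ~p8 is true.
  22. (~p1 | ~p6) — ~p1 is true.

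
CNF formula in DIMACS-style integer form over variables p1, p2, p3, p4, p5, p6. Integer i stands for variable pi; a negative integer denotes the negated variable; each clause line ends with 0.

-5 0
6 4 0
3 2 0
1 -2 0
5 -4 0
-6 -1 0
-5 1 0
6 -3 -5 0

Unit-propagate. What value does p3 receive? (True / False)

(~p5) is a unit clause: p5 = False.
(p5 \/ ~p4): since p5 = False, the clause reduces to (~p4). p4 = False.
(p6 \/ p4) with p4 = False leaves only p6, so p6 = True.
From (~p6 \/ ~p1) and p6 = True: p1 = False.
(~p2 \/ p1) with p1 = False leaves only ~p2, so p2 = False.
(p2 \/ p3) with p2 = False leaves only p3, so p3 = True.

True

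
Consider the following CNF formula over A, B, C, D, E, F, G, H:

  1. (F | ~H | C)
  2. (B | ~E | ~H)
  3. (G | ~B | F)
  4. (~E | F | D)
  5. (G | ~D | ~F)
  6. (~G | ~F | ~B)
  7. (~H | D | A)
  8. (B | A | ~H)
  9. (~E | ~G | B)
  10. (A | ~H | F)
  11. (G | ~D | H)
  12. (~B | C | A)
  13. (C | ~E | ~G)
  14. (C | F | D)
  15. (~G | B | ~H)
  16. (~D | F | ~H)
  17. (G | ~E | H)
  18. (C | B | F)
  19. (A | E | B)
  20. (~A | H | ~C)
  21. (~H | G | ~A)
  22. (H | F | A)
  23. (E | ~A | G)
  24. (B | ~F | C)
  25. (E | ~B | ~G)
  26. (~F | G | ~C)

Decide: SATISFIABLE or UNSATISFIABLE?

UNSATISFIABLE

F = True:
  G = True:
    propagation gives B=False, E=False, H=False, A=True; an empty clause results — contradiction.
  G = False:
    propagation gives D=False, C=False, B=True, A=True; an empty clause results — contradiction.
F = False:
  H = True:
    propagation gives C=True, A=True, D=False, E=False; an empty clause results — contradiction.
  H = False:
    propagation gives A=True, C=False, D=True, G=True; an empty clause results — contradiction.
Every branch closes, so no satisfying assignment exists.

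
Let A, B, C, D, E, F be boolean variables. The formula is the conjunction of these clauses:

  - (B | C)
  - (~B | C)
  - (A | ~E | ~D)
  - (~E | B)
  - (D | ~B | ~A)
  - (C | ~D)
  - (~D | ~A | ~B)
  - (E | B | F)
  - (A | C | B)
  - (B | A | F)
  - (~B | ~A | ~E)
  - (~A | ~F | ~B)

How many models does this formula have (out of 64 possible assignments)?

Case analysis on B and A:
  B=T, A=T: a clause becomes empty — 0.
  B=T, A=F: F free; 3 ways for (C,D,E) × 2^1 = 6.
  B=F, A=T: remaining (C,D,E,F) ∈ {(T,F,F,T); (T,T,F,T)} — 2.
  B=F, A=F: remaining (C,D,E,F) ∈ {(T,F,F,T); (T,T,F,T)} — 2.
Total: 0 + 6 + 2 + 2 = 10.

10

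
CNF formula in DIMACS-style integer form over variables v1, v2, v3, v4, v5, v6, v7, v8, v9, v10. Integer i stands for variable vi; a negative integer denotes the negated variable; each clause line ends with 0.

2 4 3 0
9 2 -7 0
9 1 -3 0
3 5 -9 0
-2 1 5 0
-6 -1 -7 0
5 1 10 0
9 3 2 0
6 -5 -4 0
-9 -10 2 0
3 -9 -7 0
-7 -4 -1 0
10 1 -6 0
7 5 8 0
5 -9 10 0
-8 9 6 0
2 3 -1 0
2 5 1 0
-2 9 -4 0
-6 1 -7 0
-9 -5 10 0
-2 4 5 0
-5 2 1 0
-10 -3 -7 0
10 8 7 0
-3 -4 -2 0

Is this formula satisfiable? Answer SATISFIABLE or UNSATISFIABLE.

Set v1 = True and propagate.
Branch on v2: take v2 = False.
  then v3 is forced to True.
Branch on v4: take v4 = False.
For the remaining variables, v5 = True, v6 = False, v7 = False, v8 = False, v9 = False, v10 = True works.
Every clause has at least one true literal under this assignment.
So v1=T, v2=F, v3=T, v4=F, v5=T, v6=F, v7=F, v8=F, v9=F, v10=T is a satisfying assignment.

SATISFIABLE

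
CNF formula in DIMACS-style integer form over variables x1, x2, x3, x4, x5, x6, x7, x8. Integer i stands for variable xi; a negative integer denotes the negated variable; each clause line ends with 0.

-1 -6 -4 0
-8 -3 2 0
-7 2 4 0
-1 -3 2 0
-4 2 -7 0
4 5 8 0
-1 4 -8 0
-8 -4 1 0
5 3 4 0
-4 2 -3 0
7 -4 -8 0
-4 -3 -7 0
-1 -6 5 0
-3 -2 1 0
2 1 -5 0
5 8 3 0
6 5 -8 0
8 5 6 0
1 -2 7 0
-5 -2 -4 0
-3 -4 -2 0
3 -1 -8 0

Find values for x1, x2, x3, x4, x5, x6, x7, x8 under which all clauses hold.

x1=T, x2=F, x3=F, x4=T, x5=T, x6=F, x7=F, x8=F

Check each clause:
  1. (NOT x6 OR NOT x4 OR NOT x1) — NOT x6 is true.
  2. (NOT x8 OR NOT x3 OR x2) — NOT x8 is true.
  3. (NOT x7 OR x4 OR x2) — NOT x7 is true.
  4. (x2 OR NOT x1 OR NOT x3) — NOT x3 is true.
  5. (NOT x4 OR NOT x7 OR x2) — NOT x7 is true.
  6. (x5 OR x8 OR x4) — x4 is true.
  7. (NOT x1 OR x4 OR NOT x8) — NOT x8 is true.
  8. (x1 OR NOT x8 OR NOT x4) — NOT x8 is true.
  9. (x5 OR x3 OR x4) — x4 is true.
  10. (x2 OR NOT x4 OR NOT x3) — NOT x3 is true.
  11. (NOT x8 OR NOT x4 OR x7) — NOT x8 is true.
  12. (NOT x4 OR NOT x7 OR NOT x3) — NOT x7 is true.
  13. (NOT x6 OR x5 OR NOT x1) — NOT x6 is true.
  14. (x1 OR NOT x3 OR NOT x2) — x1 is true.
  15. (NOT x5 OR x1 OR x2) — x1 is true.
  16. (x8 OR x5 OR x3) — x5 is true.
  17. (x5 OR x6 OR NOT x8) — NOT x8 is true.
  18. (x8 OR x5 OR x6) — x5 is true.
  19. (x7 OR x1 OR NOT x2) — x1 is true.
  20. (NOT x4 OR NOT x5 OR NOT x2) — NOT x2 is true.
  21. (NOT x4 OR NOT x2 OR NOT x3) — NOT x3 is true.
  22. (NOT x1 OR NOT x8 OR x3) — NOT x8 is true.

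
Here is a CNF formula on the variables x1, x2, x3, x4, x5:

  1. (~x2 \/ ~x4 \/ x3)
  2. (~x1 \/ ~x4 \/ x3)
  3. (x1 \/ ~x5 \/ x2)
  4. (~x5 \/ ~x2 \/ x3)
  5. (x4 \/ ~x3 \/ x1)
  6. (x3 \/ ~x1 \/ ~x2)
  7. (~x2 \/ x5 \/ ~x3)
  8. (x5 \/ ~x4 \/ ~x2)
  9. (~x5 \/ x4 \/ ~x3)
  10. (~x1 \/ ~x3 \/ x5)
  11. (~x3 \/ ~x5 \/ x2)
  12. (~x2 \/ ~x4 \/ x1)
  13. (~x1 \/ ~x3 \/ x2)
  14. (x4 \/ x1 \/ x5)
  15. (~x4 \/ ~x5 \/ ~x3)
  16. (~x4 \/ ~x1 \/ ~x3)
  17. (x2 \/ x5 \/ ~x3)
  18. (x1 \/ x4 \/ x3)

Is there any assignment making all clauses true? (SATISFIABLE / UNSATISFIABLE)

SATISFIABLE

Branch on x1: take x1 = False.
Try x2 = False.
  then x5 is forced to False.
  then x4 is forced to True.
  then x3 is forced to False.
So x1=False  x2=False  x3=False  x4=True  x5=False is a satisfying assignment.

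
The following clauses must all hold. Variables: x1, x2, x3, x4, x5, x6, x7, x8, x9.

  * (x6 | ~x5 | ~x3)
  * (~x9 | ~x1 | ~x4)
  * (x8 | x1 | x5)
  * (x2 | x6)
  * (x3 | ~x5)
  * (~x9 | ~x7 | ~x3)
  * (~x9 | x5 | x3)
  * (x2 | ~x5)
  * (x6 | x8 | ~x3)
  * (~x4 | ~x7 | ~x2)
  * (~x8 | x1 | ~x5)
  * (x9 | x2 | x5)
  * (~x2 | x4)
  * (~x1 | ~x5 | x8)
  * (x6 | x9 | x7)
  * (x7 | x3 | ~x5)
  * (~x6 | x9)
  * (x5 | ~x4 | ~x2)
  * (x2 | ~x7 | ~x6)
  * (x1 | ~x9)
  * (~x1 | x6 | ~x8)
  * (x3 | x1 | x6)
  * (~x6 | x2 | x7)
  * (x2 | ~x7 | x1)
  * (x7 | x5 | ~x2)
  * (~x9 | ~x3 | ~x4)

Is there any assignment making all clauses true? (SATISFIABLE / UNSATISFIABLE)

UNSATISFIABLE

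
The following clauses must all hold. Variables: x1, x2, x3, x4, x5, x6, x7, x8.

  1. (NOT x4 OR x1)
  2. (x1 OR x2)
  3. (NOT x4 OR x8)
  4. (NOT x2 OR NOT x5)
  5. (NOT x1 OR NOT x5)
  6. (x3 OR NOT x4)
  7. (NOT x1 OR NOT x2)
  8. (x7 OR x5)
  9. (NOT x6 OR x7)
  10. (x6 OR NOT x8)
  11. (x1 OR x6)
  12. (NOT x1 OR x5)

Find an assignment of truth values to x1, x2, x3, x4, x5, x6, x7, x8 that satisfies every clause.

Pure literal: x4 appears only negated; assign x4 = False.
Pure literal: x7 appears only positively; assign x7 = True.
Set x1 = False and propagate.
  then x2 is forced to True.
  then x5 is forced to False.
  then x6 is forced to True.
x3, x8 are now unconstrained; take x3 = False, x8 = True.

x1=0, x2=1, x3=0, x4=0, x5=0, x6=1, x7=1, x8=1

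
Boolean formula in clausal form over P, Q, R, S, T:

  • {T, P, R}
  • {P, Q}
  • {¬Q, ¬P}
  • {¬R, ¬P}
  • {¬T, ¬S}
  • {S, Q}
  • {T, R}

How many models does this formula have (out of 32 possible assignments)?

4

The models are:
  P=F Q=T R=F S=F T=T
  P=F Q=T R=T S=F T=F
  P=F Q=T R=T S=F T=T
  P=F Q=T R=T S=T T=F
That's 4 in total.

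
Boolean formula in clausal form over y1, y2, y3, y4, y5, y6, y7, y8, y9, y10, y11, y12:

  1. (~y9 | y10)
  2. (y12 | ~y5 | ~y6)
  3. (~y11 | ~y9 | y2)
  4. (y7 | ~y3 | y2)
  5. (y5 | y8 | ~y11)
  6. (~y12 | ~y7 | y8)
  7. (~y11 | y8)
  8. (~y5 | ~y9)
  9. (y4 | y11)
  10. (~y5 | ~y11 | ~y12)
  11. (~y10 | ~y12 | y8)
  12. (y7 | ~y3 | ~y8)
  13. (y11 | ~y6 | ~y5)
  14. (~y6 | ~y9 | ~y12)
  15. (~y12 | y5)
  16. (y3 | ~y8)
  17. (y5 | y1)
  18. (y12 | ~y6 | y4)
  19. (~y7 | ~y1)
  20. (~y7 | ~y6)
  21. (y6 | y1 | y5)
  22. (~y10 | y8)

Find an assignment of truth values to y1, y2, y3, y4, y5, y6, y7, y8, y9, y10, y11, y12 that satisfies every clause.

y1=1, y2=0, y3=0, y4=1, y5=0, y6=0, y7=0, y8=0, y9=0, y10=0, y11=0, y12=0

y4 occurs only positively in the remaining clauses — set y4 = True.
y9 occurs only negated in the remaining clauses — set y9 = False.
Set y1 = True and propagate.
  then y7 is forced to False.
Try y2 = False.
  then y3 is forced to False.
  then y8 is forced to False.
  then y11 is forced to False.
  then y10 is forced to False.
For the remaining variables, y5 = False, y6 = False, y12 = False works.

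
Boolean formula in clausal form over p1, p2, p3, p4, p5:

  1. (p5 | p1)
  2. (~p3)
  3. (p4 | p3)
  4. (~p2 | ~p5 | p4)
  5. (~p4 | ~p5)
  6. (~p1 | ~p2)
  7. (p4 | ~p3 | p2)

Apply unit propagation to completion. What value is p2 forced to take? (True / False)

False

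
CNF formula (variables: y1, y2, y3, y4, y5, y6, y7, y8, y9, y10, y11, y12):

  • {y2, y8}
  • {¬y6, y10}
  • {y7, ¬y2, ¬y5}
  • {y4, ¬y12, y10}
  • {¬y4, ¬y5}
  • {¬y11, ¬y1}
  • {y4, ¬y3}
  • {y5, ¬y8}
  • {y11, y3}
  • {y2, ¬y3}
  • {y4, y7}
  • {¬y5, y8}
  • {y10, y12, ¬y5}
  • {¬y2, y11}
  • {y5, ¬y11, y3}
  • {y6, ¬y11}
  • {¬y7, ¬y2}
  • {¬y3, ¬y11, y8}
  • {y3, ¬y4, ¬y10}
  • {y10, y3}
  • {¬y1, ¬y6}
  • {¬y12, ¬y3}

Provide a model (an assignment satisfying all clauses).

y1 = False, y2 = False, y3 = False, y4 = False, y5 = True, y6 = True, y7 = True, y8 = True, y9 = True, y10 = True, y11 = True, y12 = False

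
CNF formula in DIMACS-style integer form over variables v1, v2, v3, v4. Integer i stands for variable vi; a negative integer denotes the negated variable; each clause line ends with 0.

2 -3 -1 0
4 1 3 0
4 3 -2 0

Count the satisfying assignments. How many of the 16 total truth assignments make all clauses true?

11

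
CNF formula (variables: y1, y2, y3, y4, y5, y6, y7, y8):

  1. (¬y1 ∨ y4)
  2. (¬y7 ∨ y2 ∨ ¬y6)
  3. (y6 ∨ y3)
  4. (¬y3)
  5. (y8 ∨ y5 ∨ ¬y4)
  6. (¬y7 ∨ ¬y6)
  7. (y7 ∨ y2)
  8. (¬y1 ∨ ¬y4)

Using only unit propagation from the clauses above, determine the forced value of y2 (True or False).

(¬y3) is a unit clause: y3 = False.
From (y3 ∨ y6) and y3 = False: y6 = True.
(¬y7 ∨ ¬y6): since y6 = True, the clause reduces to (¬y7). y7 = False.
From (y2 ∨ y7) and y7 = False: y2 = True.

True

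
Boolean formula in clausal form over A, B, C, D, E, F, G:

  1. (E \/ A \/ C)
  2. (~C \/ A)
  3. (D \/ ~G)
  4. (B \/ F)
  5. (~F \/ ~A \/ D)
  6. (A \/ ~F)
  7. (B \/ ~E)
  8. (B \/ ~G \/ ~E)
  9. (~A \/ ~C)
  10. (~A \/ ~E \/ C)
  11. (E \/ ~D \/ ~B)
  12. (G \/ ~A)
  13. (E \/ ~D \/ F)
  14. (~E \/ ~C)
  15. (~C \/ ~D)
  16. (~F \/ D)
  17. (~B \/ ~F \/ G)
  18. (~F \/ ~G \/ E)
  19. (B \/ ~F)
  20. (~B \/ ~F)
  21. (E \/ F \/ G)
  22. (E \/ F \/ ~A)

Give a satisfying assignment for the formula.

A=False  B=True  C=False  D=True  E=True  F=False  G=True

Set A = False and propagate.
  then C is forced to False.
  then E is forced to True.
  then F is forced to False.
  then B is forced to True.
Branch on D: take D = True.
G is now unconstrained; take G = True.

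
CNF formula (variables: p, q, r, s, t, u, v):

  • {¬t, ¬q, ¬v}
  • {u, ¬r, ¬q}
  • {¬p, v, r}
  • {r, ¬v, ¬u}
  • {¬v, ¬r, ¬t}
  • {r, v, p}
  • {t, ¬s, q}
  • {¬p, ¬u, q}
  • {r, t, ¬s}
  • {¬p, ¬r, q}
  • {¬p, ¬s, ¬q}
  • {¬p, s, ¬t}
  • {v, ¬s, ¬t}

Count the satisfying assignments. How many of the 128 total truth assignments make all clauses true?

20

Case analysis on r and p:
  r=T, p=T: remaining (q,s,t,u,v) ∈ {(T,F,F,T,F); (T,F,F,T,T)} — 2.
  r=T, p=F: 11 of the 32 assignments to (q,s,t,u,v) work.
  r=F, p=T: remaining (q,s,t,u,v) ∈ {(F,F,F,F,T); (F,T,T,F,T); (T,F,F,F,T)} — 3.
  r=F, p=F: remaining (q,s,t,u,v) ∈ {(F,F,F,F,T); (F,F,T,F,T); (F,T,T,F,T); (T,F,F,F,T)} — 4.
Total: 2 + 11 + 3 + 4 = 20.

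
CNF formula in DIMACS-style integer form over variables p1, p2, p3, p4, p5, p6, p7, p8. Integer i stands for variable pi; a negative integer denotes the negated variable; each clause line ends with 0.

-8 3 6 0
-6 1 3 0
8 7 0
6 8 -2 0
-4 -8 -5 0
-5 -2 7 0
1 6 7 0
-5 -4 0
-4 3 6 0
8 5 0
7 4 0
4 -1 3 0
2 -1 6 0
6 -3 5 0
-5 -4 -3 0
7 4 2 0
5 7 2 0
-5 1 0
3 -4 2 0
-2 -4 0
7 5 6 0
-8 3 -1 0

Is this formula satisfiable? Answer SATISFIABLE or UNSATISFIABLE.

Pure literal: p7 appears only positively; assign p7 = True.
Set p1 = False and propagate.
  then p5 is forced to False.
  then p8 is forced to True.
Try p2 = False.
For the remaining variables, p3 = True, p4 = True, p6 = True works.
So p1=False  p2=False  p3=True  p4=True  p5=False  p6=True  p7=True  p8=True is a satisfying assignment.

SATISFIABLE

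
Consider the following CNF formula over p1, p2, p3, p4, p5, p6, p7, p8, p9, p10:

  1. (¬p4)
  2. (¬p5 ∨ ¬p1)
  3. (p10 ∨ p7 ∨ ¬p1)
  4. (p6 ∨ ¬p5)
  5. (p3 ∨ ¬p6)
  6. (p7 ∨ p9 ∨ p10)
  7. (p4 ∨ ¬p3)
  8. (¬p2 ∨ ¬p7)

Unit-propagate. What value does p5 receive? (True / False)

False

(¬p4) stands alone — p4 = False.
(p4 ∨ ¬p3) with p4 = False leaves only ¬p3, so p3 = False.
From (¬p6 ∨ p3) and p3 = False: p6 = False.
(¬p5 ∨ p6): since p6 = False, the clause reduces to (¬p5). p5 = False.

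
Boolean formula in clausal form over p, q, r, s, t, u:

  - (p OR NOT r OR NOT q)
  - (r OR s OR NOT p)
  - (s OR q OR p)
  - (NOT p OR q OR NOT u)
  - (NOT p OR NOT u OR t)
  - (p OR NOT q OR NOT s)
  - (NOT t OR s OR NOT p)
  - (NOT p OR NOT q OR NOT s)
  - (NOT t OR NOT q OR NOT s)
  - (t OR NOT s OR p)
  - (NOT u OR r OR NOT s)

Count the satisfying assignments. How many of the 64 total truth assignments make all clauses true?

13

Case analysis on p and s:
  p=1, s=1: remaining (q,r,t,u) ∈ {(0,0,0,0); (0,0,1,0); (0,1,0,0); (0,1,1,0)} — 4.
  p=1, s=0: remaining (q,r,t,u) ∈ {(0,1,0,0); (1,1,0,0)} — 2.
  p=0, s=1: remaining (q,r,t,u) ∈ {(0,0,1,0); (0,1,1,0); (0,1,1,1)} — 3.
  p=0, s=0: remaining (q,r,t,u) ∈ {(1,0,0,0); (1,0,0,1); (1,0,1,0); (1,0,1,1)} — 4.
Total: 4 + 2 + 3 + 4 = 13.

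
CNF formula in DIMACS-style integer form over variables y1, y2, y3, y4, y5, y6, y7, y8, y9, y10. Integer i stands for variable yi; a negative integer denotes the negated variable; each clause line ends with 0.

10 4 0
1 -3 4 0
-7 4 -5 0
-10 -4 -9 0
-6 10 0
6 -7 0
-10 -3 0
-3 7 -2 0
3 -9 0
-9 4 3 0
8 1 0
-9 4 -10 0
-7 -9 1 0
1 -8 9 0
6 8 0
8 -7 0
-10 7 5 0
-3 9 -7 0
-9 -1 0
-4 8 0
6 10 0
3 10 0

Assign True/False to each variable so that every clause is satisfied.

Pure literal: y2 appears only negated; assign y2 = False.
Try y1 = True.
  then y9 is forced to False.
The remaining clauses are satisfied by y3 = False, y4 = True, y5 = True, y6 = False, y7 = False, y8 = True, y10 = True.

y1 = True, y2 = False, y3 = False, y4 = True, y5 = True, y6 = False, y7 = False, y8 = True, y9 = False, y10 = True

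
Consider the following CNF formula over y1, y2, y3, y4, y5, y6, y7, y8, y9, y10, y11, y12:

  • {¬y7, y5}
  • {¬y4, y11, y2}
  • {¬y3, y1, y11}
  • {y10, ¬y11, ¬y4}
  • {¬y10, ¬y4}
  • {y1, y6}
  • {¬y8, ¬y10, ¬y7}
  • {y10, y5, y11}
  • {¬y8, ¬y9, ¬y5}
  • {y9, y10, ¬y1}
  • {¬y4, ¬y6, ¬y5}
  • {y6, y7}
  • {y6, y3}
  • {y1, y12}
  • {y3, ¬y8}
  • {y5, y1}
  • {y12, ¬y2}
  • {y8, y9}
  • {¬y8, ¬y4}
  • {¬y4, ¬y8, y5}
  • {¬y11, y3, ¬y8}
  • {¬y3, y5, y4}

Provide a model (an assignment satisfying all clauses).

y1 = 1, y2 = 0, y3 = 1, y4 = 0, y5 = 1, y6 = 1, y7 = 0, y8 = 0, y9 = 1, y10 = 1, y11 = 1, y12 = 0

Try y1 = True.
Set y2 = False and propagate.
Branch on y3: take y3 = True.
The remaining clauses are satisfied by y4 = False, y5 = True, y6 = True, y7 = False, y8 = False, y9 = True, y10 = True, y11 = True, y12 = False.
Every clause has at least one true literal under this assignment.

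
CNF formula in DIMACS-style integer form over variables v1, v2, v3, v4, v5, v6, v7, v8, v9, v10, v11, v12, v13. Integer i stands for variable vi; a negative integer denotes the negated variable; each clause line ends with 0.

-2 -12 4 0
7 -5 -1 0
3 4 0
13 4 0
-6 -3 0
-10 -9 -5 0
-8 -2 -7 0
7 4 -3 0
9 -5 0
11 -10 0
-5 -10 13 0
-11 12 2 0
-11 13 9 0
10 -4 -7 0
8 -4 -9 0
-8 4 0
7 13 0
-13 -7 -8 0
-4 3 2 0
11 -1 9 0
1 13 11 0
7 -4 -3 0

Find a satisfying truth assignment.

v1=F  v2=T  v3=F  v4=T  v5=F  v6=F  v7=F  v8=T  v9=T  v10=T  v11=T  v12=F  v13=T

Check each clause:
  1. (¬v2 ∨ ¬v12 ∨ v4) — v4 is true.
  2. (¬v1 ∨ ¬v5 ∨ v7) — ¬v5 is true.
  3. (v4 ∨ v3) — v4 is true.
  4. (v13 ∨ v4) — v4 is true.
  5. (¬v6 ∨ ¬v3) — ¬v6 is true.
  6. (¬v9 ∨ ¬v5 ∨ ¬v10) — ¬v5 is true.
  7. (¬v2 ∨ ¬v7 ∨ ¬v8) — ¬v7 is true.
  8. (v4 ∨ ¬v3 ∨ v7) — v4 is true.
  9. (¬v5 ∨ v9) — v9 is true.
  10. (¬v10 ∨ v11) — v11 is true.
  11. (¬v5 ∨ ¬v10 ∨ v13) — ¬v5 is true.
  12. (v2 ∨ v12 ∨ ¬v11) — v2 is true.
  13. (v9 ∨ v13 ∨ ¬v11) — v9 is true.
  14. (¬v7 ∨ ¬v4 ∨ v10) — ¬v7 is true.
  15. (¬v4 ∨ v8 ∨ ¬v9) — v8 is true.
  16. (¬v8 ∨ v4) — v4 is true.
  17. (v13 ∨ v7) — v13 is true.
  18. (¬v8 ∨ ¬v7 ∨ ¬v13) — ¬v7 is true.
  19. (v2 ∨ ¬v4 ∨ v3) — v2 is true.
  20. (v11 ∨ ¬v1 ∨ v9) — v9 is true.
  21. (v11 ∨ v1 ∨ v13) — v11 is true.
  22. (¬v4 ∨ v7 ∨ ¬v3) — ¬v3 is true.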